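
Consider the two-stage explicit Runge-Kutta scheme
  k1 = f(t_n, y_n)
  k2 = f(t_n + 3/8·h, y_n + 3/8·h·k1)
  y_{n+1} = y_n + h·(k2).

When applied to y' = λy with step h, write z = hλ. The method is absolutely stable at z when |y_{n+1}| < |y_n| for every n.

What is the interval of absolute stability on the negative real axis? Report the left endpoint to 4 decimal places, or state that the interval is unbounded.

Test eqn y'=λy, z=hλ:
  k1=λy_n ⇒ h·k1=z·y_n;  k2=λ(1+3/8z)y_n ⇒ h·k2=z(1+3/8z)y_n
  y_{n+1}/y_n = 1 + z(1+3/8z) = 1 + z + 3/8z²
  R(z) = 1 + z + 3/8z².

Find x<0 with |R(x)|<1.
x=-0.5: |R|=0.5938
R=1: x+3/8x²=0 ⇒ x=−8/3=-2.6667; min R=1−1/(4·3/8)=0.3333>−1
Confirm numerically:
  x=-2.214: |R|=0.62417 <1
  x=-2.143: |R|=0.57917 <1
  x=-1.770: |R|=0.40484 <1
  x=-1.118: |R|=0.35072 <1
  x=-3.247: |R|=1.70663 >1
  x=-3.121: |R|=1.53174 >1
Stable set (-2.6667, 0).

z∈(-2.6667,0).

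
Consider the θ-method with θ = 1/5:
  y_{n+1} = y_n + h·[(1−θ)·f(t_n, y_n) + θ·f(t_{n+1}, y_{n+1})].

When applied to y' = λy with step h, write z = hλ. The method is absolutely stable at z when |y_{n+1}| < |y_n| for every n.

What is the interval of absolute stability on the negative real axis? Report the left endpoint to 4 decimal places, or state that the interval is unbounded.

With y'=λy (z=hλ):
  y_{n+1} = y_n + z·[4/5·y_n + 1/5·y_{n+1}] ⇒ (1 − 1/5z)y_{n+1} = (1 + 4/5z)y_n
  ⇒ R(z) = (1 + 4/5z)/(1 − 1/5z).

Boundary: |R(x)|=1, x<0.
x=-1.75: |R|=0.2963
R=−1: 1+4/5x = −1+1/5x ⇒ -3/5x=2 ⇒ x=2/(-3/5)=-3.3333
Confirm numerically:
  x=-3.259: |R|=0.97300 <1
  x=-2.345: |R|=0.59632 <1
  x=-1.646: |R|=0.23834 <1
  x=-1.608: |R|=0.21671 <1
  x=-3.740: |R|=1.13959 >1
  x=-3.566: |R|=1.08148 >1
  x=-3.395: |R|=1.02204 >1
Stable set (-3.3333, 0).

(-3.3333, 0).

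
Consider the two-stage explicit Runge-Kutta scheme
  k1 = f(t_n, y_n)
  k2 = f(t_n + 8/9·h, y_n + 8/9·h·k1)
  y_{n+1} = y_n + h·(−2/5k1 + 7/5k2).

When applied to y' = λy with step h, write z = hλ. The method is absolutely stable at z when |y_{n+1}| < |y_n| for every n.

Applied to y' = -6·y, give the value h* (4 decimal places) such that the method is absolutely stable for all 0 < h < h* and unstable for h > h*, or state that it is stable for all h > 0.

(-0.8036,0); λ=-6 ⇒ h* = (45/56)/6 = 0.1339.

On y'=λy, z=hλ:
  k1=λy_n ⇒ h·k1=z·y_n;  k2=λ(1+8/9z)y_n ⇒ h·k2=z(1+8/9z)y_n
  y_{n+1}/y_n = 1 − 2/5z + 7/5z(1+8/9z) = 1 + z + 56/45z²
  so R(z) = 1 + z + 56/45z².

Find x<0 with |R(x)|<1.
x=-1.78: |R|=3.1629
R=1: x+56/45x²=0 ⇒ x=−45/56=-0.8036; min R=1−1/(4·56/45)=0.7991>−1
Confirm numerically:
  x=-0.625: |R|=0.86111 <1
  x=-0.614: |R|=0.85515 <1
  x=-0.562: |R|=0.83105 <1
  x=-0.340: |R|=0.80386 <1
  x=-1.330: |R|=1.87130 >1
  x=-1.184: |R|=1.56053 >1
  x=-0.956: |R|=1.18134 >1
So |R|<1 on (-0.8036, 0).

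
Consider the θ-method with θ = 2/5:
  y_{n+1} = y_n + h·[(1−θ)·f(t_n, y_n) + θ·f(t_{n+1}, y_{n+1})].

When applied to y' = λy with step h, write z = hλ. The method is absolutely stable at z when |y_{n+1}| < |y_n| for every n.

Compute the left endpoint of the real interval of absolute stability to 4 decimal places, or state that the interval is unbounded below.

On y'=λy, z=hλ:
  y_{n+1} = y_n + z·[3/5·y_n + 2/5·y_{n+1}] ⇒ (1 − 2/5z)y_{n+1} = (1 + 3/5z)y_n
  Hence R(z) = (1 + 3/5z)/(1 − 2/5z).

Need |R(x)|<1, x<0.
x=-0.32: |R|=0.7163
R=−1: 1+3/5x = −1+2/5x ⇒ -1/5x=2 ⇒ x=2/(-1/5)=-10.0000
Confirm numerically:
  x=-7.496: |R|=0.87475 <1
  x=-6.660: |R|=0.81769 <1
  x=-6.599: |R|=0.81311 <1
  x=-10.470: |R|=1.01812 >1
  x=-10.411: |R|=1.01592 >1
  x=-10.367: |R|=1.01426 >1
Interval (-10.0000, 0).

z* = -10.0000.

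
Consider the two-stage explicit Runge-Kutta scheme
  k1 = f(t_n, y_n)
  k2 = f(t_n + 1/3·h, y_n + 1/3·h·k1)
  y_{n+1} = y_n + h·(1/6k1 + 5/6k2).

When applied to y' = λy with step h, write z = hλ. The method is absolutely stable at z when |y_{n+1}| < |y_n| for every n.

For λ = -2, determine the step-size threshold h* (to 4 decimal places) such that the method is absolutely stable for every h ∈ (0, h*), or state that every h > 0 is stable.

(-3.6000,0); λ=-2 ⇒ h* = (18/5)/2 = 1.8000.

With y'=λy (z=hλ):
  k1=λy_n ⇒ h·k1=z·y_n;  k2=λ(1+1/3z)y_n ⇒ h·k2=z(1+1/3z)y_n
  y_{n+1}/y_n = 1 + 1/6z + 5/6z(1+1/3z) = 1 + z + 5/18z²
  Hence R(z) = 1 + z + 5/18z².

Boundary: |R(x)|=1, x<0.
x=-1.53: |R|=0.1203
R=1: x+5/18x²=0 ⇒ x=−18/5=-3.6000; min R=1−1/(4·5/18)=0.1000>−1
Confirm numerically:
  x=-3.231: |R|=0.66882 <1
  x=-2.788: |R|=0.37115 <1
  x=-2.075: |R|=0.12101 <1
  x=-1.987: |R|=0.10971 <1
  x=-3.916: |R|=1.34374 >1
  x=-3.908: |R|=1.33435 >1
  x=-3.721: |R|=1.12507 >1
Stable set (-3.6000, 0).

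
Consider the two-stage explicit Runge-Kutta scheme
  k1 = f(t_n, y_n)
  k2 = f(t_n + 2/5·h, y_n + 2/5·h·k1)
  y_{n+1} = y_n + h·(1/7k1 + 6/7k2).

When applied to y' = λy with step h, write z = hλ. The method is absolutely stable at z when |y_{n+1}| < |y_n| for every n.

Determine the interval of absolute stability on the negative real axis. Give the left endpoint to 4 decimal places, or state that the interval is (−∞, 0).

On y'=λy, z=hλ:
  k1=λy_n ⇒ h·k1=z·y_n;  k2=λ(1+2/5z)y_n ⇒ h·k2=z(1+2/5z)y_n
  y_{n+1}/y_n = 1 + 1/7z + 6/7z(1+2/5z) = 1 + z + 12/35z²
  R(z) = 1 + z + 12/35z².

Find x<0 with |R(x)|<1.
x=-0.57: |R|=0.5414
R=1: x+12/35x²=0 ⇒ x=−35/12=-2.9167; min R=1−1/(4·12/35)=0.2708>−1
Confirm numerically:
  x=-2.013: |R|=0.37632 <1
  x=-1.750: |R|=0.30000 <1
  x=-1.418: |R|=0.27139 <1
  x=-1.330: |R|=0.27648 <1
  x=-3.487: |R|=1.68186 >1
  x=-3.334: |R|=1.47705 >1
  x=-3.171: |R|=1.27651 >1
So |R|<1 on (-2.9167, 0).

z∈(-2.9167,0).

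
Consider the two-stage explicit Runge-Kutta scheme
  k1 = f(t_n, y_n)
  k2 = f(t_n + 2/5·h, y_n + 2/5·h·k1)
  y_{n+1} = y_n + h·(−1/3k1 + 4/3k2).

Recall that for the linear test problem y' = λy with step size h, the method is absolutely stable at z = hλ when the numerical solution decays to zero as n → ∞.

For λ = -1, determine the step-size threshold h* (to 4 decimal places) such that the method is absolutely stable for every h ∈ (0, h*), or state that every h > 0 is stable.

(-1.8750,0); λ=-1 ⇒ h* = (15/8)/1 = 1.8750.

Test eqn y'=λy, z=hλ:
  k1=λy_n ⇒ h·k1=z·y_n;  k2=λ(1+2/5z)y_n ⇒ h·k2=z(1+2/5z)y_n
  y_{n+1}/y_n = 1 − 1/3z + 4/3z(1+2/5z) = 1 + z + 8/15z²
  so R(z) = 1 + z + 8/15z².

Find x<0 with |R(x)|<1.
x=-0.8: |R|=0.5413
R=1: x+8/15x²=0 ⇒ x=−15/8=-1.8750; min R=1−1/(4·8/15)=0.5312>−1
Confirm numerically:
  x=-1.837: |R|=0.96277 <1
  x=-1.642: |R|=0.79595 <1
  x=-1.600: |R|=0.76533 <1
  x=-1.348: |R|=0.62112 <1
  x=-2.256: |R|=1.45842 >1
  x=-2.217: |R|=1.40438 >1
  x=-1.923: |R|=1.04923 >1
So |R|<1 on (-1.8750, 0).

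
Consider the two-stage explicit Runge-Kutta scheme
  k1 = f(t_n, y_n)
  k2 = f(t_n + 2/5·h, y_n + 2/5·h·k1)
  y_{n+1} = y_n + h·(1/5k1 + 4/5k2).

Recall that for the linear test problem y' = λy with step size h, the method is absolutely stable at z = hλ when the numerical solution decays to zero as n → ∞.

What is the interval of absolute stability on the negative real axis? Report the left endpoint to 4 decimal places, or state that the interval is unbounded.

(-3.1250, 0).

Test eqn y'=λy, z=hλ:
  k1=λy_n ⇒ h·k1=z·y_n;  k2=λ(1+2/5z)y_n ⇒ h·k2=z(1+2/5z)y_n
  y_{n+1}/y_n = 1 + 1/5z + 4/5z(1+2/5z) = 1 + z + 8/25z²
  Hence R(z) = 1 + z + 8/25z².

Need |R(x)|<1, x<0.
x=-0.68: |R|=0.4680
R=1: x+8/25x²=0 ⇒ x=−25/8=-3.1250; min R=1−1/(4·8/25)=0.2188>−1
Confirm numerically:
  x=-2.776: |R|=0.68998 <1
  x=-1.768: |R|=0.23226 <1
  x=-1.539: |R|=0.21893 <1
  x=-1.302: |R|=0.24047 <1
  x=-3.409: |R|=1.30981 >1
  x=-3.390: |R|=1.28747 >1
So |R|<1 on (-3.1250, 0).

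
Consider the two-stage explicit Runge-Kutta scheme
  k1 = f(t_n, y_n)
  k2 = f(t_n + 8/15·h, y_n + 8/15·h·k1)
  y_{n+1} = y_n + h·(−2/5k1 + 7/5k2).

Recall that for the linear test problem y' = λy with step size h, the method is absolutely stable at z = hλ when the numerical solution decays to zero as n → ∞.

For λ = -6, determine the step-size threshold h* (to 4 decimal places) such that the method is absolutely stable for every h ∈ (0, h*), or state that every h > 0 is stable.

Set f=λy, z=hλ:
  k1=λy_n ⇒ h·k1=z·y_n;  k2=λ(1+8/15z)y_n ⇒ h·k2=z(1+8/15z)y_n
  y_{n+1}/y_n = 1 − 2/5z + 7/5z(1+8/15z) = 1 + z + 56/75z²
  Hence R(z) = 1 + z + 56/75z².

Solve |R(x)|<1 on ℝ⁻.
x=-0.75: |R|=0.6700
R=1: x+56/75x²=0 ⇒ x=−75/56=-1.3393; min R=1−1/(4·56/75)=0.6652>−1
Confirm numerically:
  x=-1.206: |R|=0.87998 <1
  x=-1.074: |R|=0.78726 <1
  x=-0.673: |R|=0.66519 <1
  x=-1.898: |R|=1.79179 >1
  x=-1.832: |R|=1.67398 >1
Stable set (-1.3393, 0).

(-1.3393,0); λ=-6 ⇒ h* = (75/56)/6 = 0.2232.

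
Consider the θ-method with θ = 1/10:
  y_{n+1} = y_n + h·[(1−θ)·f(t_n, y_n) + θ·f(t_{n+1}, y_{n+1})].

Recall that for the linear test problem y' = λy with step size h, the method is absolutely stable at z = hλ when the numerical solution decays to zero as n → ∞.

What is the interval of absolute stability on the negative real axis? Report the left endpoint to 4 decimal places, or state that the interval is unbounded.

With y'=λy (z=hλ):
  y_{n+1} = y_n + z·[9/10·y_n + 1/10·y_{n+1}] ⇒ (1 − 1/10z)y_{n+1} = (1 + 9/10z)y_n
  ⇒ R(z) = (1 + 9/10z)/(1 − 1/10z).

Solve |R(x)|<1 on ℝ⁻.
x=-0.82: |R|=0.2421
R=−1: 1+9/10x = −1+1/10x ⇒ -4/5x=2 ⇒ x=2/(-4/5)=-2.5000
Confirm numerically:
  x=-2.338: |R|=0.89496 <1
  x=-2.325: |R|=0.88641 <1
  x=-1.580: |R|=0.36442 <1
  x=-2.680: |R|=1.11356 >1
  x=-2.529: |R|=1.01852 >1
Stable set (-2.5000, 0).

(-2.5000, 0).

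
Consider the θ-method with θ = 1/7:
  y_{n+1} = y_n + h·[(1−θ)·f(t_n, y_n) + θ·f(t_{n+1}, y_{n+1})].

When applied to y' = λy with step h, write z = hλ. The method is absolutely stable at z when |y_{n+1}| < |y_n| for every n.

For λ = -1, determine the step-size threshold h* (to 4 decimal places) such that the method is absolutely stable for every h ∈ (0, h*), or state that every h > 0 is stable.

With y'=λy (z=hλ):
  y_{n+1} = y_n + z·[6/7·y_n + 1/7·y_{n+1}] ⇒ (1 − 1/7z)y_{n+1} = (1 + 6/7z)y_n
  Hence R(z) = (1 + 6/7z)/(1 − 1/7z).

Boundary: |R(x)|=1, x<0.
x=-1.12: |R|=0.0345
R=−1: 1+6/7x = −1+1/7x ⇒ -5/7x=2 ⇒ x=2/(-5/7)=-2.8000
Confirm numerically:
  x=-2.693: |R|=0.94481 <1
  x=-2.637: |R|=0.91543 <1
  x=-1.449: |R|=0.20050 <1
  x=-3.386: |R|=1.28211 >1
  x=-2.907: |R|=1.05400 >1
Stable set (-2.8000, 0).

(-2.8000,0); λ=-1 ⇒ h* = (14/5)/1 = 2.8000.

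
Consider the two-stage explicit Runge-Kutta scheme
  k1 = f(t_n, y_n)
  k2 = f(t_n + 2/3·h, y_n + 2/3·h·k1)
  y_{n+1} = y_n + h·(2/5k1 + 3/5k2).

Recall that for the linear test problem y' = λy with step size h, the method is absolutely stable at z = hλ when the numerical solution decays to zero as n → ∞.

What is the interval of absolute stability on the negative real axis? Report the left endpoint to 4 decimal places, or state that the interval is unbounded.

z∈(-2.5000,0).

On y'=λy, z=hλ:
  k1=λy_n ⇒ h·k1=z·y_n;  k2=λ(1+2/3z)y_n ⇒ h·k2=z(1+2/3z)y_n
  y_{n+1}/y_n = 1 + 2/5z + 3/5z(1+2/3z) = 1 + z + 2/5z²
  R(z) = 1 + z + 2/5z².

Need |R(x)|<1, x<0.
x=-1.58: |R|=0.4186
R=1: x+2/5x²=0 ⇒ x=−5/2=-2.5000; min R=1−1/(4·2/5)=0.3750>−1
Confirm numerically:
  x=-2.348: |R|=0.85724 <1
  x=-2.039: |R|=0.62401 <1
  x=-1.559: |R|=0.41319 <1
  x=-2.801: |R|=1.33724 >1
  x=-2.761: |R|=1.28825 >1
So |R|<1 on (-2.5000, 0).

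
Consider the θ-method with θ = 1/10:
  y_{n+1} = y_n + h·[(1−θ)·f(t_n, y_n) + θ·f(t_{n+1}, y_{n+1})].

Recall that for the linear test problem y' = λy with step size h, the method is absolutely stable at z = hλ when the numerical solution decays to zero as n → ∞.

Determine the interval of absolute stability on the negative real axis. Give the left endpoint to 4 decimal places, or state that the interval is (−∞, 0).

(-2.5000, 0).

On y'=λy, z=hλ:
  y_{n+1} = y_n + z·[9/10·y_n + 1/10·y_{n+1}] ⇒ (1 − 1/10z)y_{n+1} = (1 + 9/10z)y_n
  Hence R(z) = (1 + 9/10z)/(1 − 1/10z).

Need |R(x)|<1, x<0.
x=-1.55: |R|=0.3420
R=−1: 1+9/10x = −1+1/10x ⇒ -4/5x=2 ⇒ x=2/(-4/5)=-2.5000
Confirm numerically:
  x=-1.980: |R|=0.65275 <1
  x=-1.972: |R|=0.64718 <1
  x=-1.120: |R|=0.00719 <1
  x=-2.835: |R|=1.20880 >1
  x=-2.810: |R|=1.19360 >1
  x=-2.597: |R|=1.06160 >1
So |R|<1 on (-2.5000, 0).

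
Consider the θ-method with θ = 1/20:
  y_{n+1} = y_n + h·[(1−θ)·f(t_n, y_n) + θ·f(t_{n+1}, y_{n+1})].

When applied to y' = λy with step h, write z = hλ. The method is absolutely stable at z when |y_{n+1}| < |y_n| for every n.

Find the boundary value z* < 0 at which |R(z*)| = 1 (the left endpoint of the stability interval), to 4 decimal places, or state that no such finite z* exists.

z* = -2.2222.

Set f=λy, z=hλ:
  y_{n+1} = y_n + z·[19/20·y_n + 1/20·y_{n+1}] ⇒ (1 − 1/20z)y_{n+1} = (1 + 19/20z)y_n
  ⇒ R(z) = (1 + 19/20z)/(1 − 1/20z).

Find x<0 with |R(x)|<1.
x=-0.81: |R|=0.2215
R=−1: 1+19/20x = −1+1/20x ⇒ -9/10x=2 ⇒ x=2/(-9/10)=-2.2222
Confirm numerically:
  x=-2.109: |R|=0.90782 <1
  x=-1.910: |R|=0.74350 <1
  x=-1.482: |R|=0.37976 <1
  x=-1.298: |R|=0.21889 <1
  x=-2.600: |R|=1.30088 >1
  x=-2.299: |R|=1.06198 >1
Interval (-2.2222, 0).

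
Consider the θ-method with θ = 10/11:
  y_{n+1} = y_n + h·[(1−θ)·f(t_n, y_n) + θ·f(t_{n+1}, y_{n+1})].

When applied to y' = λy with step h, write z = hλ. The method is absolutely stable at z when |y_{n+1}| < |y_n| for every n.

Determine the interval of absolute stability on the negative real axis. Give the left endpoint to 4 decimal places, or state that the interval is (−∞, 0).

Test eqn y'=λy, z=hλ:
  y_{n+1} = y_n + z·[1/11·y_n + 10/11·y_{n+1}] ⇒ (1 − 10/11z)y_{n+1} = (1 + 1/11z)y_n
  R(z) = (1 + 1/11z)/(1 − 10/11z).

Solve |R(x)|<1 on ℝ⁻.
x=-1.61: |R|=0.3465
x=-2: |R|=0.2903
x=-10: |R|=0.0090
x=-100: |R|=0.0880
θ=10/11≥1/2 ⇒ |1+1/11x|<|1−10/11x| ∀x<0 ⇒ unbounded interval.

(−∞, 0) — no finite endpoint.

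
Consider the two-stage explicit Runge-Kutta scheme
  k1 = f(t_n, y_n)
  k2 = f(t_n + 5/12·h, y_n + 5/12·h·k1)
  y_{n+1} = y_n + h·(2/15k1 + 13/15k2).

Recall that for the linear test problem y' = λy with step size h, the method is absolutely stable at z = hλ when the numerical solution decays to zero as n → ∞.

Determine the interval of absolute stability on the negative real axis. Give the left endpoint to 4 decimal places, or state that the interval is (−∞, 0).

With y'=λy (z=hλ):
  k1=λy_n ⇒ h·k1=z·y_n;  k2=λ(1+5/12z)y_n ⇒ h·k2=z(1+5/12z)y_n
  y_{n+1}/y_n = 1 + 2/15z + 13/15z(1+5/12z) = 1 + z + 13/36z²
  Hence R(z) = 1 + z + 13/36z².

Boundary: |R(x)|=1, x<0.
x=-1.46: |R|=0.3097
R=1: x+13/36x²=0 ⇒ x=−36/13=-2.7692; min R=1−1/(4·13/36)=0.3077>−1
Confirm numerically:
  x=-2.451: |R|=0.71834 <1
  x=-1.812: |R|=0.37365 <1
  x=-1.444: |R|=0.30897 <1
  x=-3.179: |R|=1.47040 >1
  x=-2.927: |R|=1.16676 >1
So |R|<1 on (-2.7692, 0).

z∈(-2.7692,0).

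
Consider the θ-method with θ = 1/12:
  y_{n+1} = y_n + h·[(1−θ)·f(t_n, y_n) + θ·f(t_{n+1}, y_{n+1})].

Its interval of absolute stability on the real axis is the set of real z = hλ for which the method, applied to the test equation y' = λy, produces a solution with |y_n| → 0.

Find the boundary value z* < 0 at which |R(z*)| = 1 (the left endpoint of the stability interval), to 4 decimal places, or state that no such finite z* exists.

Test eqn y'=λy, z=hλ:
  y_{n+1} = y_n + z·[11/12·y_n + 1/12·y_{n+1}] ⇒ (1 − 1/12z)y_{n+1} = (1 + 11/12z)y_n
  Hence R(z) = (1 + 11/12z)/(1 − 1/12z).

Solve |R(x)|<1 on ℝ⁻.
x=-0.79: |R|=0.2588
R=−1: 1+11/12x = −1+1/12x ⇒ -5/6x=2 ⇒ x=2/(-5/6)=-2.4000
Confirm numerically:
  x=-2.198: |R|=0.85773 <1
  x=-2.069: |R|=0.76473 <1
  x=-1.705: |R|=0.49289 <1
  x=-1.099: |R|=0.00679 <1
  x=-2.901: |R|=1.33622 >1
  x=-2.826: |R|=1.28733 >1
  x=-2.534: |R|=1.09220 >1
So |R|<1 on (-2.4000, 0).

z* = -2.4000.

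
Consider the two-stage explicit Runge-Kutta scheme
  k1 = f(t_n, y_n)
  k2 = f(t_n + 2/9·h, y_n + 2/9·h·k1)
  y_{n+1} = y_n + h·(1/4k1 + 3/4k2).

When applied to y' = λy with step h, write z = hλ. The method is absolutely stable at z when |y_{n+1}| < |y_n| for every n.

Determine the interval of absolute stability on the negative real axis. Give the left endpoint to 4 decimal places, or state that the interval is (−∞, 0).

z∈(-6.0000,0).

Set f=λy, z=hλ:
  k1=λy_n ⇒ h·k1=z·y_n;  k2=λ(1+2/9z)y_n ⇒ h·k2=z(1+2/9z)y_n
  y_{n+1}/y_n = 1 + 1/4z + 3/4z(1+2/9z) = 1 + z + 1/6z²
  so R(z) = 1 + z + 1/6z².

Need |R(x)|<1, x<0.
x=-0.36: |R|=0.6616
R=1: x+1/6x²=0 ⇒ x=−6=-6.0000; min R=1−1/(4·1/6)=-0.5000>−1
Confirm numerically:
  x=-3.749: |R|=0.40650 <1
  x=-3.147: |R|=0.49640 <1
  x=-2.822: |R|=0.49472 <1
  x=-2.591: |R|=0.47212 <1
  x=-6.238: |R|=1.24744 >1
  x=-6.048: |R|=1.04838 >1
So |R|<1 on (-6.0000, 0).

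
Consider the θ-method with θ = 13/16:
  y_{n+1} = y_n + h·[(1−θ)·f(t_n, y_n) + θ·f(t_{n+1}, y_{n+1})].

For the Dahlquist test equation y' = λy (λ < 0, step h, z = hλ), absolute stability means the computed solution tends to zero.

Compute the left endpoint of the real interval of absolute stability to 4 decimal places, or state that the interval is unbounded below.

(−∞, 0) — no finite endpoint.

Set f=λy, z=hλ:
  y_{n+1} = y_n + z·[3/16·y_n + 13/16·y_{n+1}] ⇒ (1 − 13/16z)y_{n+1} = (1 + 3/16z)y_n
  Hence R(z) = (1 + 3/16z)/(1 − 13/16z).

Solve |R(x)|<1 on ℝ⁻.
x=-1.72: |R|=0.2826
x=-2: |R|=0.2381
x=-10: |R|=0.0959
x=-100: |R|=0.2158
θ=13/16≥1/2 ⇒ |1+3/16x|<|1−13/16x| ∀x<0 ⇒ interval (−∞,0).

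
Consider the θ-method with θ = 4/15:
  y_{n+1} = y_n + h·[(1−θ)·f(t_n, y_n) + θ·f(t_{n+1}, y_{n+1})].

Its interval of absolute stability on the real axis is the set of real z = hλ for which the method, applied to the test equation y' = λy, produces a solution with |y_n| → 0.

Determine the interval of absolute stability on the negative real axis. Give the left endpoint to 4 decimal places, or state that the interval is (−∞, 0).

On y'=λy, z=hλ:
  y_{n+1} = y_n + z·[11/15·y_n + 4/15·y_{n+1}] ⇒ (1 − 4/15z)y_{n+1} = (1 + 11/15z)y_n
  Hence R(z) = (1 + 11/15z)/(1 − 4/15z).

Boundary: |R(x)|=1, x<0.
x=-1.06: |R|=0.1736
R=−1: 1+11/15x = −1+4/15x ⇒ -7/15x=2 ⇒ x=2/(-7/15)=-4.2857
Confirm numerically:
  x=-3.829: |R|=0.89454 <1
  x=-3.588: |R|=0.83361 <1
  x=-2.264: |R|=0.41171 <1
  x=-2.164: |R|=0.37217 <1
  x=-4.528: |R|=1.05122 >1
  x=-4.382: |R|=1.02072 >1
Interval (-4.2857, 0).

z∈(-4.2857,0).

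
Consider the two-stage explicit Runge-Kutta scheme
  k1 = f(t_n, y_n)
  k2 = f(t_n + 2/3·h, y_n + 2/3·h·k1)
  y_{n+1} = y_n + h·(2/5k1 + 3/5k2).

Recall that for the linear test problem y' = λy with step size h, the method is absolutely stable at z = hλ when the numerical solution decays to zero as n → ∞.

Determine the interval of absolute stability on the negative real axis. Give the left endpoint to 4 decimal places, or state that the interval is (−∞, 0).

z∈(-2.5000,0).

On y'=λy, z=hλ:
  k1=λy_n ⇒ h·k1=z·y_n;  k2=λ(1+2/3z)y_n ⇒ h·k2=z(1+2/3z)y_n
  y_{n+1}/y_n = 1 + 2/5z + 3/5z(1+2/3z) = 1 + z + 2/5z²
  R(z) = 1 + z + 2/5z².

Boundary: |R(x)|=1, x<0.
x=-0.71: |R|=0.4916
R=1: x+2/5x²=0 ⇒ x=−5/2=-2.5000; min R=1−1/(4·2/5)=0.3750>−1
Confirm numerically:
  x=-2.359: |R|=0.86695 <1
  x=-2.135: |R|=0.68829 <1
  x=-1.637: |R|=0.43491 <1
  x=-1.034: |R|=0.39366 <1
  x=-2.704: |R|=1.22065 >1
  x=-2.521: |R|=1.02118 >1
Interval (-2.5000, 0).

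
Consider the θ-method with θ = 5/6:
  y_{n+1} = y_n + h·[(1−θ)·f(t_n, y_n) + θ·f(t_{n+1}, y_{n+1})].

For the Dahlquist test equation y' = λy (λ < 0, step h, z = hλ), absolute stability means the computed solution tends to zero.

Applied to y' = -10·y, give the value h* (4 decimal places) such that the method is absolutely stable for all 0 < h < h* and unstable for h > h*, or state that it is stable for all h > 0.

unbounded; (−∞, 0). Any h>0 works for λ=-10.

With y'=λy (z=hλ):
  y_{n+1} = y_n + z·[1/6·y_n + 5/6·y_{n+1}] ⇒ (1 − 5/6z)y_{n+1} = (1 + 1/6z)y_n
  R(z) = (1 + 1/6z)/(1 − 5/6z).

Boundary: |R(x)|=1, x<0.
x=-1.53: |R|=0.3275
x=-2: |R|=0.2500
x=-10: |R|=0.0714
x=-100: |R|=0.1858
θ=5/6≥1/2 ⇒ |1+1/6x|<|1−5/6x| ∀x<0 ⇒ stable on all of ℝ⁻.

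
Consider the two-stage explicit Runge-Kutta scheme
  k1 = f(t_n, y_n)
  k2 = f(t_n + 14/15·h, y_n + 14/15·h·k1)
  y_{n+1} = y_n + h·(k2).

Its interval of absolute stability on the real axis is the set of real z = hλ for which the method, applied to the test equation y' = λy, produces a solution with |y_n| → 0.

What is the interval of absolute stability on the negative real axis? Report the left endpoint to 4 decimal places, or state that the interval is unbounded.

(-1.0714, 0).

On y'=λy, z=hλ:
  k1=λy_n ⇒ h·k1=z·y_n;  k2=λ(1+14/15z)y_n ⇒ h·k2=z(1+14/15z)y_n
  y_{n+1}/y_n = 1 + z(1+14/15z) = 1 + z + 14/15z²
  R(z) = 1 + z + 14/15z².

Solve |R(x)|<1 on ℝ⁻.
x=-0.35: |R|=0.7643
R=1: x+14/15x²=0 ⇒ x=−15/14=-1.0714; min R=1−1/(4·14/15)=0.7321>−1
Confirm numerically:
  x=-0.823: |R|=0.80917 <1
  x=-0.808: |R|=0.80134 <1
  x=-0.755: |R|=0.77702 <1
  x=-0.449: |R|=0.73916 <1
  x=-1.503: |R|=1.60541 >1
  x=-1.313: |R|=1.29604 >1
Interval (-1.0714, 0).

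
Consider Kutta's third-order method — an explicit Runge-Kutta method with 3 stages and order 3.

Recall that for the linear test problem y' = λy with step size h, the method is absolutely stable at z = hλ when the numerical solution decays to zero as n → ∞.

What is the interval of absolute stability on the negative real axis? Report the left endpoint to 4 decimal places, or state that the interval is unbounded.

z∈(-2.5127,0).

Set f=λy, z=hλ:
  order 3, 3-stage ⇒ R(z)=1+z+z^2/2+z^3/6
  (e.g. R(-0.38)=0.68305, |R|=0.68305)

Solve |R(x)|<1 on ℝ⁻.
x=-0.38: |R|=0.6831
|R(-2.87)|=1.6915 |R(-2.72)|=1.3747 |R(-1.19)|=0.2372
Bisect:
  x_lo=-3.3302 |R|=2.9405  x_hi=-0.2360 |R|=0.7897
  mid=-1.78309 |R|=0.13825 →hi
  mid=-2.55664 |R|=1.07364 →lo
  mid=-2.16986 |R|=0.51844 →hi
  mid=-2.36325 |R|=0.77055 →hi
  mid=-2.45994 |R|=0.91527 →hi
  mid=-2.50829 |R|=0.99269 →hi
  mid=-2.53246 |R|=1.03272 →lo
  mid=-2.52038 |R|=1.01259 →lo
  mid=-2.51433 |R|=1.00261 →lo
  ...
  [-2.51282,-2.51263] ⇒ x*=-2.5127
Stable set (-2.5127, 0).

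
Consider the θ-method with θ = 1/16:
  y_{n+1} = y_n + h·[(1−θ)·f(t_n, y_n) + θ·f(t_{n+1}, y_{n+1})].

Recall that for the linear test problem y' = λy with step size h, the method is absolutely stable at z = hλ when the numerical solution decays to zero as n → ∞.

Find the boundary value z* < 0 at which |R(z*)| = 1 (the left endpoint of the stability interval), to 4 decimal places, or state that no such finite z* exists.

z* = -2.2857.

On y'=λy, z=hλ:
  y_{n+1} = y_n + z·[15/16·y_n + 1/16·y_{n+1}] ⇒ (1 − 1/16z)y_{n+1} = (1 + 15/16z)y_n
  R(z) = (1 + 15/16z)/(1 − 1/16z).

Boundary: |R(x)|=1, x<0.
x=-0.56: |R|=0.4589
R=−1: 1+15/16x = −1+1/16x ⇒ -7/8x=2 ⇒ x=2/(-7/8)=-2.2857
Confirm numerically:
  x=-2.247: |R|=0.97030 <1
  x=-1.280: |R|=0.18519 <1
  x=-1.137: |R|=0.06156 <1
  x=-2.542: |R|=1.19351 >1
  x=-2.440: |R|=1.11714 >1
Stable set (-2.2857, 0).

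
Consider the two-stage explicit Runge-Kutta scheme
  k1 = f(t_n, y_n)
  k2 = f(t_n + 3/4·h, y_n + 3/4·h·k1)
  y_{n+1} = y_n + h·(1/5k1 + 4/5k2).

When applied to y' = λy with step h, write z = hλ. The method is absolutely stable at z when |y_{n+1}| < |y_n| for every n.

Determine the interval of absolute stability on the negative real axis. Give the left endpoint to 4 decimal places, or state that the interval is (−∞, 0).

(-1.6667, 0).

On y'=λy, z=hλ:
  k1=λy_n ⇒ h·k1=z·y_n;  k2=λ(1+3/4z)y_n ⇒ h·k2=z(1+3/4z)y_n
  y_{n+1}/y_n = 1 + 1/5z + 4/5z(1+3/4z) = 1 + z + 3/5z²
  so R(z) = 1 + z + 3/5z².

Solve |R(x)|<1 on ℝ⁻.
x=-1.41: |R|=0.7829
R=1: x+3/5x²=0 ⇒ x=−5/3=-1.6667; min R=1−1/(4·3/5)=0.5833>−1
Confirm numerically:
  x=-1.513: |R|=0.86050 <1
  x=-1.322: |R|=0.72661 <1
  x=-0.978: |R|=0.59589 <1
  x=-0.914: |R|=0.58724 <1
  x=-2.241: |R|=1.77225 >1
  x=-1.918: |R|=1.28923 >1
  x=-1.706: |R|=1.04026 >1
Stable set (-1.6667, 0).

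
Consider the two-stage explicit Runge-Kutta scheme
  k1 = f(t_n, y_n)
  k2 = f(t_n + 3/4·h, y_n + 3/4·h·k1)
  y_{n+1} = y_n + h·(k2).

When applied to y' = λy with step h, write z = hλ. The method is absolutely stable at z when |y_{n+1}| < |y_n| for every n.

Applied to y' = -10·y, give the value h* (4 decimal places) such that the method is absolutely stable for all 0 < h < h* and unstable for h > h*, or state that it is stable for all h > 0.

(-1.3333,0); λ=-10 ⇒ h* = (4/3)/10 = 0.1333.

Test eqn y'=λy, z=hλ:
  k1=λy_n ⇒ h·k1=z·y_n;  k2=λ(1+3/4z)y_n ⇒ h·k2=z(1+3/4z)y_n
  y_{n+1}/y_n = 1 + z(1+3/4z) = 1 + z + 3/4z²
  ⇒ R(z) = 1 + z + 3/4z².

Find x<0 with |R(x)|<1.
x=-0.32: |R|=0.7568
R=1: x+3/4x²=0 ⇒ x=−4/3=-1.3333; min R=1−1/(4·3/4)=0.6667>−1
Confirm numerically:
  x=-1.286: |R|=0.95435 <1
  x=-1.230: |R|=0.90468 <1
  x=-1.081: |R|=0.79542 <1
  x=-0.930: |R|=0.71867 <1
  x=-1.613: |R|=1.33833 >1
  x=-1.496: |R|=1.18251 >1
Interval (-1.3333, 0).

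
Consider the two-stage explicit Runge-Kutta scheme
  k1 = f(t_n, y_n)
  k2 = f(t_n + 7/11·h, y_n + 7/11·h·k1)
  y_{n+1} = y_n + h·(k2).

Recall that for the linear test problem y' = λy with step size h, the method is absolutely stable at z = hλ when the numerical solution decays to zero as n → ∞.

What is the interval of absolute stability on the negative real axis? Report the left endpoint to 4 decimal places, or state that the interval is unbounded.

Set f=λy, z=hλ:
  k1=λy_n ⇒ h·k1=z·y_n;  k2=λ(1+7/11z)y_n ⇒ h·k2=z(1+7/11z)y_n
  y_{n+1}/y_n = 1 + z(1+7/11z) = 1 + z + 7/11z²
  R(z) = 1 + z + 7/11z².

Solve |R(x)|<1 on ℝ⁻.
x=-0.64: |R|=0.6207
R=1: x+7/11x²=0 ⇒ x=−11/7=-1.5714; min R=1−1/(4·7/11)=0.6071>−1
Confirm numerically:
  x=-1.532: |R|=0.96156 <1
  x=-1.045: |R|=0.64992 <1
  x=-0.981: |R|=0.63141 <1
  x=-0.714: |R|=0.61042 <1
  x=-1.736: |R|=1.18181 >1
  x=-1.726: |R|=1.16978 >1
Stable set (-1.5714, 0).

z∈(-1.5714,0).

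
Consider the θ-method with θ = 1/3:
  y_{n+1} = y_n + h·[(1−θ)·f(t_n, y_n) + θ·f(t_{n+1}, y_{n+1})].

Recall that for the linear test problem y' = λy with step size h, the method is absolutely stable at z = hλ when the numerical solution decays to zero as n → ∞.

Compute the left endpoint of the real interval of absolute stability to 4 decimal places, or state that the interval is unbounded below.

left endpoint -6.0000.

With y'=λy (z=hλ):
  y_{n+1} = y_n + z·[2/3·y_n + 1/3·y_{n+1}] ⇒ (1 − 1/3z)y_{n+1} = (1 + 2/3z)y_n
  Hence R(z) = (1 + 2/3z)/(1 − 1/3z).

Find x<0 with |R(x)|<1.
x=-0.45: |R|=0.6087
R=−1: 1+2/3x = −1+1/3x ⇒ -1/3x=2 ⇒ x=2/(-1/3)=-6.0000
Confirm numerically:
  x=-5.342: |R|=0.92112 <1
  x=-3.728: |R|=0.66231 <1
  x=-3.436: |R|=0.60162 <1
  x=-3.295: |R|=0.57029 <1
  x=-6.416: |R|=1.04418 >1
  x=-6.312: |R|=1.03351 >1
  x=-6.246: |R|=1.02661 >1
Stable set (-6.0000, 0).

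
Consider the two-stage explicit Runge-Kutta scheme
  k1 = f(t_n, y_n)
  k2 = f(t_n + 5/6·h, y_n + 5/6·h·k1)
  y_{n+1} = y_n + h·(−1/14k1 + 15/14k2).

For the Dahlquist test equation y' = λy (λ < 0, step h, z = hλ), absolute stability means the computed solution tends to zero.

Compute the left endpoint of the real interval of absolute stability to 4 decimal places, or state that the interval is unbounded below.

z* = -1.1200.

On y'=λy, z=hλ:
  k1=λy_n ⇒ h·k1=z·y_n;  k2=λ(1+5/6z)y_n ⇒ h·k2=z(1+5/6z)y_n
  y_{n+1}/y_n = 1 − 1/14z + 15/14z(1+5/6z) = 1 + z + 25/28z²
  Hence R(z) = 1 + z + 25/28z².

Solve |R(x)|<1 on ℝ⁻.
x=-0.77: |R|=0.7594
R=1: x+25/28x²=0 ⇒ x=−28/25=-1.1200; min R=1−1/(4·25/28)=0.7200>−1
Confirm numerically:
  x=-1.060: |R|=0.94321 <1
  x=-0.674: |R|=0.73160 <1
  x=-0.553: |R|=0.72004 <1
  x=-1.517: |R|=1.53772 >1
  x=-1.286: |R|=1.19060 >1
  x=-1.177: |R|=1.05990 >1
Interval (-1.1200, 0).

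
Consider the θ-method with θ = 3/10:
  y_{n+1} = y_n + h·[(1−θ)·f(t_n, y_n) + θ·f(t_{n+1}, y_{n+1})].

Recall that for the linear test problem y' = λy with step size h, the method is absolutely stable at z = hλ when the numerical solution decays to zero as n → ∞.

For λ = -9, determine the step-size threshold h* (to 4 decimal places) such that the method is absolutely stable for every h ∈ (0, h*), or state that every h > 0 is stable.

(-5.0000,0); λ=-9 ⇒ h* = (5)/9 = 0.5556.

Set f=λy, z=hλ:
  y_{n+1} = y_n + z·[7/10·y_n + 3/10·y_{n+1}] ⇒ (1 − 3/10z)y_{n+1} = (1 + 7/10z)y_n
  so R(z) = (1 + 7/10z)/(1 − 3/10z).

Boundary: |R(x)|=1, x<0.
x=-0.31: |R|=0.7164
R=−1: 1+7/10x = −1+3/10x ⇒ -2/5x=2 ⇒ x=2/(-2/5)=-5.0000
Confirm numerically:
  x=-4.581: |R|=0.92941 <1
  x=-3.226: |R|=0.63939 <1
  x=-2.995: |R|=0.57756 <1
  x=-2.291: |R|=0.35779 <1
  x=-5.131: |R|=1.02064 >1
  x=-5.117: |R|=1.01846 >1
Interval (-5.0000, 0).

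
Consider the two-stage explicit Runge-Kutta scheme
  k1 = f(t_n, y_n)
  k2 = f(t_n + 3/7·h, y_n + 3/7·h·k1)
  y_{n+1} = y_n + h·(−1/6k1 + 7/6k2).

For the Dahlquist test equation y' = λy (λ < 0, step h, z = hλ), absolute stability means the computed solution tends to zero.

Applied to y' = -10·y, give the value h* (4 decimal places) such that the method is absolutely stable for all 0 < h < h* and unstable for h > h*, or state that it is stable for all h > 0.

With y'=λy (z=hλ):
  k1=λy_n ⇒ h·k1=z·y_n;  k2=λ(1+3/7z)y_n ⇒ h·k2=z(1+3/7z)y_n
  y_{n+1}/y_n = 1 − 1/6z + 7/6z(1+3/7z) = 1 + z + 1/2z²
  R(z) = 1 + z + 1/2z².

Find x<0 with |R(x)|<1.
x=-0.53: |R|=0.6104
R=1: x+1/2x²=0 ⇒ x=−2=-2.0000; min R=1−1/(4·1/2)=0.5000>−1
Confirm numerically:
  x=-1.819: |R|=0.83538 <1
  x=-1.701: |R|=0.74570 <1
  x=-1.523: |R|=0.63676 <1
  x=-0.993: |R|=0.50002 <1
  x=-2.217: |R|=1.24054 >1
  x=-2.176: |R|=1.19149 >1
  x=-2.169: |R|=1.18328 >1
So |R|<1 on (-2.0000, 0).

(-2.0000,0); λ=-10 ⇒ h* = (2)/10 = 0.2000.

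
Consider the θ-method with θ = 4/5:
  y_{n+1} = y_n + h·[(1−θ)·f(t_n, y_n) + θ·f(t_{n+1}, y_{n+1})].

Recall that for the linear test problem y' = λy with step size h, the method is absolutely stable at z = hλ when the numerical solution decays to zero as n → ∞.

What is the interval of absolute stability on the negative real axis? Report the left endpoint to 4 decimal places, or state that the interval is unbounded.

With y'=λy (z=hλ):
  y_{n+1} = y_n + z·[1/5·y_n + 4/5·y_{n+1}] ⇒ (1 − 4/5z)y_{n+1} = (1 + 1/5z)y_n
  Hence R(z) = (1 + 1/5z)/(1 − 4/5z).

Boundary: |R(x)|=1, x<0.
x=-1.74: |R|=0.2726
x=-2: |R|=0.2308
x=-10: |R|=0.1111
x=-100: |R|=0.2346
θ=4/5≥1/2 ⇒ |1+1/5x|<|1−4/5x| ∀x<0 ⇒ stable on all of ℝ⁻.

interval (−∞, 0).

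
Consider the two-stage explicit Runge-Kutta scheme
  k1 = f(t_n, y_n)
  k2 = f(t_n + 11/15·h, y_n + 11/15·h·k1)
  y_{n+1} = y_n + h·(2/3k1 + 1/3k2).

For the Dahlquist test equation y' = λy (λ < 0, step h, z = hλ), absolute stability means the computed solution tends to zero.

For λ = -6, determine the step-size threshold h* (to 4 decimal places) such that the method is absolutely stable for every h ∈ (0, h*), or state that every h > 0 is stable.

(-4.0909,0); λ=-6 ⇒ h* = (45/11)/6 = 0.6818.

Test eqn y'=λy, z=hλ:
  k1=λy_n ⇒ h·k1=z·y_n;  k2=λ(1+11/15z)y_n ⇒ h·k2=z(1+11/15z)y_n
  y_{n+1}/y_n = 1 + 2/3z + 1/3z(1+11/15z) = 1 + z + 11/45z²
  R(z) = 1 + z + 11/45z².

Boundary: |R(x)|=1, x<0.
x=-1.42: |R|=0.0729
R=1: x+11/45x²=0 ⇒ x=−45/11=-4.0909; min R=1−1/(4·11/45)=-0.0227>−1
Confirm numerically:
  x=-3.199: |R|=0.30255 <1
  x=-2.607: |R|=0.05435 <1
  x=-2.217: |R|=0.01553 <1
  x=-4.483: |R|=1.42967 >1
  x=-4.215: |R|=1.12785 >1
Interval (-4.0909, 0).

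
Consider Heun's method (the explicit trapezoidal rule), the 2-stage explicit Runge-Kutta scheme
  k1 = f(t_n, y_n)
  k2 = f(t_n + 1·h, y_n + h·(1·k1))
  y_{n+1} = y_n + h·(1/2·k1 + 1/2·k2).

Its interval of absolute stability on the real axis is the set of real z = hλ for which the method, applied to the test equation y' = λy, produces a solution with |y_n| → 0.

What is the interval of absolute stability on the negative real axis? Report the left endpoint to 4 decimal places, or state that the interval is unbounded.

Test eqn y'=λy, z=hλ:
  order 2, 2-stage ⇒ R(z)=1+z+z^2/2
  (e.g. R(-0.4)=0.68000, |R|=0.68000)

Solve |R(x)|<1 on ℝ⁻.
x=-0.4: |R|=0.6800
|R(-2.16)|=1.1728 |R(-1.49)|=0.6200 |R(-1.31)|=0.5481
Bisect:
  x_lo=-2.5728 |R|=1.7369  x_hi=-0.3866 |R|=0.6881
  mid=-1.47971 |R|=0.61506 →hi
  mid=-2.02627 |R|=1.02661 →lo
  mid=-1.75299 |R|=0.78350 →hi
  mid=-1.88963 |R|=0.89572 →hi
  mid=-1.95795 |R|=0.95883 →hi
  mid=-1.99211 |R|=0.99214 →hi
  mid=-2.00919 |R|=1.00923 →lo
  ...
  [-2.00011,-1.99998] ⇒ x*=-2.0000
So |R|<1 on (-2.0000, 0).

z∈(-2.0000,0).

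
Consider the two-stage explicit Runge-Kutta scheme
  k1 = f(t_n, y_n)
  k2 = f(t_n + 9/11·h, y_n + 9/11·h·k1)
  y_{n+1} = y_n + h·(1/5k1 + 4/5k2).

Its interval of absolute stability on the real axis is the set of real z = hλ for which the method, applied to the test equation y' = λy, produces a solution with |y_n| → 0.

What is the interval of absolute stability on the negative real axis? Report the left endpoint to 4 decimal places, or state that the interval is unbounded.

With y'=λy (z=hλ):
  k1=λy_n ⇒ h·k1=z·y_n;  k2=λ(1+9/11z)y_n ⇒ h·k2=z(1+9/11z)y_n
  y_{n+1}/y_n = 1 + 1/5z + 4/5z(1+9/11z) = 1 + z + 36/55z²
  ⇒ R(z) = 1 + z + 36/55z².

Find x<0 with |R(x)|<1.
x=-0.72: |R|=0.6193
R=1: x+36/55x²=0 ⇒ x=−55/36=-1.5278; min R=1−1/(4·36/55)=0.6181>−1
Confirm numerically:
  x=-1.485: |R|=0.95842 <1
  x=-1.318: |R|=0.81903 <1
  x=-0.733: |R|=0.61868 <1
  x=-2.070: |R|=1.73466 >1
  x=-2.043: |R|=1.68897 >1
  x=-1.809: |R|=1.33299 >1
So |R|<1 on (-1.5278, 0).

(-1.5278, 0).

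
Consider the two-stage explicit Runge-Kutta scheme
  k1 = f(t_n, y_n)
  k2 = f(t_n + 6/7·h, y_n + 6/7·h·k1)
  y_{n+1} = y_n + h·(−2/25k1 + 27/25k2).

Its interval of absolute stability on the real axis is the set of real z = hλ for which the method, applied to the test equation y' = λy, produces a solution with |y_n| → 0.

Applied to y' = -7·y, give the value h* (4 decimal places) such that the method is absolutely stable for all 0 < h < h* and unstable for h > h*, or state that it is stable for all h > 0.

(-1.0802,0); λ=-7 ⇒ h* = (175/162)/7 = 0.1543.

On y'=λy, z=hλ:
  k1=λy_n ⇒ h·k1=z·y_n;  k2=λ(1+6/7z)y_n ⇒ h·k2=z(1+6/7z)y_n
  y_{n+1}/y_n = 1 − 2/25z + 27/25z(1+6/7z) = 1 + z + 162/175z²
  ⇒ R(z) = 1 + z + 162/175z².

Boundary: |R(x)|=1, x<0.
x=-0.61: |R|=0.7345
R=1: x+162/175x²=0 ⇒ x=−175/162=-1.0802; min R=1−1/(4·162/175)=0.7299>−1
Confirm numerically:
  x=-0.903: |R|=0.85184 <1
  x=-0.881: |R|=0.83750 <1
  x=-0.718: |R|=0.75923 <1
  x=-0.570: |R|=0.73076 <1
  x=-1.587: |R|=1.74448 >1
  x=-1.308: |R|=1.27577 >1
  x=-1.189: |R|=1.11970 >1
Interval (-1.0802, 0).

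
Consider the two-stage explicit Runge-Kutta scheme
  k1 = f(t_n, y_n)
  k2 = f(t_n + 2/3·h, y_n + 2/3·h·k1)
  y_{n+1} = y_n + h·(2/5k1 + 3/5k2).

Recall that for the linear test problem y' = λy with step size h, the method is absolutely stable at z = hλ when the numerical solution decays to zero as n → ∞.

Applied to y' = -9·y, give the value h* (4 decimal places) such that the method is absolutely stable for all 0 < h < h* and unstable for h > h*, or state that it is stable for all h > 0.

(-2.5000,0); λ=-9 ⇒ h* = (5/2)/9 = 0.2778.

Test eqn y'=λy, z=hλ:
  k1=λy_n ⇒ h·k1=z·y_n;  k2=λ(1+2/3z)y_n ⇒ h·k2=z(1+2/3z)y_n
  y_{n+1}/y_n = 1 + 2/5z + 3/5z(1+2/3z) = 1 + z + 2/5z²
  so R(z) = 1 + z + 2/5z².

Find x<0 with |R(x)|<1.
x=-0.54: |R|=0.5766
R=1: x+2/5x²=0 ⇒ x=−5/2=-2.5000; min R=1−1/(4·2/5)=0.3750>−1
Confirm numerically:
  x=-2.057: |R|=0.63550 <1
  x=-1.963: |R|=0.57835 <1
  x=-1.235: |R|=0.37509 <1
  x=-3.066: |R|=1.69414 >1
  x=-2.641: |R|=1.14895 >1
So |R|<1 on (-2.5000, 0).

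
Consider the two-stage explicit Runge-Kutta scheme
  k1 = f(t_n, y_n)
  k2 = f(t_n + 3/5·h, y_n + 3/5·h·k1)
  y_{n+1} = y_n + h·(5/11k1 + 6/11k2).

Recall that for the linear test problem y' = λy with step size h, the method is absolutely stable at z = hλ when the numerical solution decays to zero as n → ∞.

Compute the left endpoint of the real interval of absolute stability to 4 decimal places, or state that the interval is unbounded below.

left endpoint -3.0556.

On y'=λy, z=hλ:
  k1=λy_n ⇒ h·k1=z·y_n;  k2=λ(1+3/5z)y_n ⇒ h·k2=z(1+3/5z)y_n
  y_{n+1}/y_n = 1 + 5/11z + 6/11z(1+3/5z) = 1 + z + 18/55z²
  R(z) = 1 + z + 18/55z².

Solve |R(x)|<1 on ℝ⁻.
x=-0.65: |R|=0.4883
R=1: x+18/55x²=0 ⇒ x=−55/18=-3.0556; min R=1−1/(4·18/55)=0.2361>−1
Confirm numerically:
  x=-2.652: |R|=0.64974 <1
  x=-1.886: |R|=0.27811 <1
  x=-1.666: |R|=0.24236 <1
  x=-1.278: |R|=0.25653 <1
  x=-3.439: |R|=1.43156 >1
  x=-3.209: |R|=1.16115 >1
Interval (-3.0556, 0).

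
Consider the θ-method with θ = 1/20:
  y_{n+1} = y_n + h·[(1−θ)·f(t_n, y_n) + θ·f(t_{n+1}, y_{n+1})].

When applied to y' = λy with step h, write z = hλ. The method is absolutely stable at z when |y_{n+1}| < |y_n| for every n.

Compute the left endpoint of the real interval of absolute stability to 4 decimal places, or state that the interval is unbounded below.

z* = -2.2222.

Set f=λy, z=hλ:
  y_{n+1} = y_n + z·[19/20·y_n + 1/20·y_{n+1}] ⇒ (1 − 1/20z)y_{n+1} = (1 + 19/20z)y_n
  ⇒ R(z) = (1 + 19/20z)/(1 − 1/20z).

Find x<0 with |R(x)|<1.
x=-0.38: |R|=0.6271
R=−1: 1+19/20x = −1+1/20x ⇒ -9/10x=2 ⇒ x=2/(-9/10)=-2.2222
Confirm numerically:
  x=-2.115: |R|=0.91273 <1
  x=-2.060: |R|=0.86763 <1
  x=-1.295: |R|=0.21625 <1
  x=-1.002: |R|=0.04581 <1
  x=-2.819: |R|=1.47075 >1
  x=-2.319: |R|=1.07805 >1
Stable set (-2.2222, 0).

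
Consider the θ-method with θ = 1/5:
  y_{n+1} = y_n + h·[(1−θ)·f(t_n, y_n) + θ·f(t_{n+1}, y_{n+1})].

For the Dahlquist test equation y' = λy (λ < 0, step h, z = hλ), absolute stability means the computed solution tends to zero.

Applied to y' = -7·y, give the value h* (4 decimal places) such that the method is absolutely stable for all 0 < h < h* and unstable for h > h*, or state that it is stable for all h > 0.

(-3.3333,0); λ=-7 ⇒ h* = (10/3)/7 = 0.4762.

On y'=λy, z=hλ:
  y_{n+1} = y_n + z·[4/5·y_n + 1/5·y_{n+1}] ⇒ (1 − 1/5z)y_{n+1} = (1 + 4/5z)y_n
  ⇒ R(z) = (1 + 4/5z)/(1 − 1/5z).

Boundary: |R(x)|=1, x<0.
x=-1.48: |R|=0.1420
R=−1: 1+4/5x = −1+1/5x ⇒ -3/5x=2 ⇒ x=2/(-3/5)=-3.3333
Confirm numerically:
  x=-3.113: |R|=0.91853 <1
  x=-2.801: |R|=0.79528 <1
  x=-2.312: |R|=0.58096 <1
  x=-1.719: |R|=0.27921 <1
  x=-3.861: |R|=1.17865 >1
  x=-3.601: |R|=1.09336 >1
Interval (-3.3333, 0).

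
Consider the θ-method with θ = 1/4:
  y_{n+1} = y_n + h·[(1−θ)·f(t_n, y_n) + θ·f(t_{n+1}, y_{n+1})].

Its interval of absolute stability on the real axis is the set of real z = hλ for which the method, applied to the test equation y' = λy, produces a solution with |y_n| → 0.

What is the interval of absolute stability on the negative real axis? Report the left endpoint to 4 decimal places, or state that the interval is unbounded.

(-4.0000, 0).

On y'=λy, z=hλ:
  y_{n+1} = y_n + z·[3/4·y_n + 1/4·y_{n+1}] ⇒ (1 − 1/4z)y_{n+1} = (1 + 3/4z)y_n
  R(z) = (1 + 3/4z)/(1 − 1/4z).

Need |R(x)|<1, x<0.
x=-1.21: |R|=0.0710
R=−1: 1+3/4x = −1+1/4x ⇒ -1/2x=2 ⇒ x=2/(-1/2)=-4.0000
Confirm numerically:
  x=-3.610: |R|=0.89750 <1
  x=-3.442: |R|=0.85004 <1
  x=-3.028: |R|=0.72339 <1
  x=-4.171: |R|=1.04186 >1
  x=-4.026: |R|=1.00648 >1
So |R|<1 on (-4.0000, 0).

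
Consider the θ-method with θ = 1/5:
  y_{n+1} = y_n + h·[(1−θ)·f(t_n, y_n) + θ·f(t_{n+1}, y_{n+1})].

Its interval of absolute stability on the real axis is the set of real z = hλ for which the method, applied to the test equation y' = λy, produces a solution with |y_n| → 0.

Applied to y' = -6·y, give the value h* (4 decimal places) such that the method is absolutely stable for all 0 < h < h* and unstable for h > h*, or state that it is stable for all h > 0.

Set f=λy, z=hλ:
  y_{n+1} = y_n + z·[4/5·y_n + 1/5·y_{n+1}] ⇒ (1 − 1/5z)y_{n+1} = (1 + 4/5z)y_n
  so R(z) = (1 + 4/5z)/(1 − 1/5z).

Need |R(x)|<1, x<0.
x=-1.63: |R|=0.2293
R=−1: 1+4/5x = −1+1/5x ⇒ -3/5x=2 ⇒ x=2/(-3/5)=-3.3333
Confirm numerically:
  x=-3.079: |R|=0.90556 <1
  x=-2.982: |R|=0.86795 <1
  x=-2.157: |R|=0.50692 <1
  x=-3.868: |R|=1.18088 >1
  x=-3.652: |R|=1.11049 >1
  x=-3.431: |R|=1.03475 >1
Interval (-3.3333, 0).

(-3.3333,0); λ=-6 ⇒ h* = (10/3)/6 = 0.5556.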